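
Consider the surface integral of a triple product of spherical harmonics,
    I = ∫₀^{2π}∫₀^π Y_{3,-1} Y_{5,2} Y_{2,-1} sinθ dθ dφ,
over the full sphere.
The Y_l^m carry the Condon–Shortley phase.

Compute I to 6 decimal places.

m-sum 0 ✓  L=10 even ✓  2≤2≤8 ✓
Π(2lᵢ+1) = 7×11×5 = 385
triangle coeff Δ(3,5,2) = 1/2310
Σ_t [3,3]: t=3:−1/144 = -1/144
(3j)²=10/231 [(3 5 2; 0 0 0)], sign=-1
Σ_t [4,4]: t=4:+1/288 = 1/288
(3j)²=1/22 [(3 5 2; -1 2 -1)], sign=-1
⇒ 4πI² = 25/33
I = (+1)√(25/33/(4π)) = 0.24553200

0.245532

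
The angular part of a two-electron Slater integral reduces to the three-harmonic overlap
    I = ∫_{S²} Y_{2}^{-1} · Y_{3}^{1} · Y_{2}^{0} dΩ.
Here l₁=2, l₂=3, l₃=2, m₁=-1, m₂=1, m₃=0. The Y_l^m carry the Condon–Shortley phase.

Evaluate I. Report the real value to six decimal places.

Σlᵢ=7 odd — θ-integrand is odd under cosθ→−cosθ; I=0

0.000000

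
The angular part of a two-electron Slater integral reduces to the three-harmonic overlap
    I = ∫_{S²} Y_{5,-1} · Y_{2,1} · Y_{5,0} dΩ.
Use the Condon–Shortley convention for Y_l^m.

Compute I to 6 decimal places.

m-sum 0 ✓  L=12 even ✓  3≤5≤7 ✓
Π(2lᵢ+1) = 11×5×11 = 605
triangle coeff Δ(5,2,5) = 1/38610
Σ_t [0,2]: t=0:+1/2880 t=1:−1/576 t=2:+1/2880 = -1/960
(3j)²=10/429 [(5 2 5; 0 0 0)], sign=+1
Σ_t [1,2]: t=1:−1/1440 t=2:+1/1152 = 1/5760
(3j)²=1/858 [(5 2 5; -1 1 0)], sign=-1
⇒ 4πI² = 25/1521
I = (-1)√(25/1521/(4π)) = -0.03616600

-0.036166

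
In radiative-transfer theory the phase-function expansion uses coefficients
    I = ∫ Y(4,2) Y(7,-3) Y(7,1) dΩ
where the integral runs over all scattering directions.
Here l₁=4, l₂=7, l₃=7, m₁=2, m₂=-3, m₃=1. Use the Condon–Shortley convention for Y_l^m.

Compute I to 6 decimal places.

0.058708

Rules hold: Σm=0, L=18 even, 3≤7≤11.
N = 9·15·15 = 2025
Δ = 4!·4!·10!/19! = 1/58198140
Racah Σ t=0..4: t=0:+1/17418240 t=1:−1/622080 t=2:+1/230400 t=3:−1/622080 t=4:+1/17418240 = 1/806400
⇒ 3j(4 7 7; 0 0 0)² = 2268/230945, sgn -1
Racah Σ t=0..2: t=0:+1/1658880 t=1:−1/1088640 t=2:+1/7741440 = -13/69672960
⇒ 3j(4 7 7; 2 -3 1)² = 325/149226, sgn -1
4πI² = N·(3j₀)²·(3jₘ)² = 546750/12623809
I = +1·√(0.043311/4π) = 0.05870759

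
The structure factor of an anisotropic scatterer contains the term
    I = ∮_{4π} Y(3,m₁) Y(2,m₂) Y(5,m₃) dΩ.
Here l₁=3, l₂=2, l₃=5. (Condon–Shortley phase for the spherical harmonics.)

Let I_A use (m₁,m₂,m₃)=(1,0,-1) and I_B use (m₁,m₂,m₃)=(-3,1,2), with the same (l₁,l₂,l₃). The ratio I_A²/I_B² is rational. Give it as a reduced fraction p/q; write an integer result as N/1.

Same 3,2,5: normalisation and zero-m 3j drop out of the ratio.
A: Δ: 0! 6! 4! / 11! → 1/2310; sum: t=0:+1/192 = 1/192; 3j²(3 2 5; 1 0 -1) = Δ·Π!·Σ² = 3/77  (sign +1)
B: Δ: 0! 6! 4! / 11! → 1/2310; sum: t=0:+1/4320 = 1/4320; 3j²(3 2 5; -3 1 2) = Δ·Π!·Σ² = 1/330  (sign -1)
I_A²/I_B² = (3/77)/(1/330) = 90/7

90/7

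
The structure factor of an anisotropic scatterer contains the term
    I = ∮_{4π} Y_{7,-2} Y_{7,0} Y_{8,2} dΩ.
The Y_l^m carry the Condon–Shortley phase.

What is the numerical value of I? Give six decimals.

-0.040813

m-sum 0 ✓  L=22 even ✓  0≤8≤14 ✓
Π(2lᵢ+1) = 15×15×17 = 3825
triangle coeff Δ(7,7,8) = 1/22086194130
Σ_t [0,6]: t=0:+1/18289152000 t=1:−1/248832000 t=2:+1/24883200 t=3:−1/11943936 t=4:+1/24883200 t=5:−1/248832000 t=6:+1/18289152000 = -11/975421440
(3j)²=1750/289731 [(7 7 8; 0 0 0)], sign=-1
Σ_t [1,6]: t=1:−1/6967296000 t=2:+1/174182400 t=3:−1/29859840 t=4:+1/24883200 t=5:−1/99532800 t=6:+1/2612736000 = 11/4180377600
(3j)²=175/193154 [(7 7 8; -2 0 2)], sign=+1
⇒ 4πI² = 11484375/548653937
I = (-1)√(11484375/548653937/(4π)) = -0.04081309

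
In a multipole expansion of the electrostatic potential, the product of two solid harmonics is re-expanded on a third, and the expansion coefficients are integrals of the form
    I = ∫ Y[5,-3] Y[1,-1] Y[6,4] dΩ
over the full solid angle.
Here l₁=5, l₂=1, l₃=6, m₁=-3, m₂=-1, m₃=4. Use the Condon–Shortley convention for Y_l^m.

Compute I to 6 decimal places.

m-sum 0 ✓  L=12 even ✓  4≤6≤6 ✓
Π(2lᵢ+1) = 11×3×13 = 429
triangle coeff Δ(5,1,6) = 1/858
Σ_t [0,0]: t=0:+1/14400 = 1/14400
(3j)²=6/143 [(5 1 6; 0 0 0)], sign=+1
Σ_t [0,0]: t=0:+1/161280 = 1/161280
(3j)²=15/286 [(5 1 6; -3 -1 4)], sign=+1
⇒ 4πI² = 135/143
I = (+1)√(135/143/(4π)) = 0.27409047

0.274090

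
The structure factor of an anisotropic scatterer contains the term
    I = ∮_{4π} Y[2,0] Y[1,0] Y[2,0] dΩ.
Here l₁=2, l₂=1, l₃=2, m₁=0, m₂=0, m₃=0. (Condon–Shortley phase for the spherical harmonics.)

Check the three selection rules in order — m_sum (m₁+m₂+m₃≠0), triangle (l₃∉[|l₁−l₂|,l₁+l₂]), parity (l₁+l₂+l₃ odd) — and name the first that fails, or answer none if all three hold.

m₁+m₂+m₃ = 0 + 0 + 0 = 0  ✓
triangle: |2−1|=1 ≤ l₃=2 ≤ 2+1=3  ✓
parity: l₁+l₂+l₃ = 5 is odd  ✗

parity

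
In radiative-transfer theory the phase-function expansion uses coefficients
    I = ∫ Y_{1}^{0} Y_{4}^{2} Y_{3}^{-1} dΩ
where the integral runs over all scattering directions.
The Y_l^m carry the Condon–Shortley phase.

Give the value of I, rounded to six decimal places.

0.000000

Σmᵢ = 1 ≠ 0, so the φ-integral vanishes; I = 0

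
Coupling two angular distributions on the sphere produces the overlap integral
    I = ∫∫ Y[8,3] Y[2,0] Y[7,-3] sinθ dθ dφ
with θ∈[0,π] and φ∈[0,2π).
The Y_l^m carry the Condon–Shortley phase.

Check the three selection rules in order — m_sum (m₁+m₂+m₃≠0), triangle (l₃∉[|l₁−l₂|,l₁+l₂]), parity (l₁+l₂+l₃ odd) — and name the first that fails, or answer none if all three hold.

m₁+m₂+m₃ = 3 + 0 − 3 = 0  ✓
triangle: |8−2|=6 ≤ l₃=7 ≤ 8+2=10  ✓
parity: l₁+l₂+l₃ = 17 is odd  ✗

parity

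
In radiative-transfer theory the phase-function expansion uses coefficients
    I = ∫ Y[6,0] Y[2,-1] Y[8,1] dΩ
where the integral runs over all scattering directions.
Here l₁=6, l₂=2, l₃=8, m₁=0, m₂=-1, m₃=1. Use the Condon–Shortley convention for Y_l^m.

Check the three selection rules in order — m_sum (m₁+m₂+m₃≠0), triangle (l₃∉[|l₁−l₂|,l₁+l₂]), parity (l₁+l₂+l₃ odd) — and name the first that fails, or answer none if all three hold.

azimuthal sum: 0 − 1 + 1 = 0  ✓
4 ≤ 8 ≤ 8 (triangle on l)  ✓
L = 6 + 2 + 8 = 16 (even)  ✓

none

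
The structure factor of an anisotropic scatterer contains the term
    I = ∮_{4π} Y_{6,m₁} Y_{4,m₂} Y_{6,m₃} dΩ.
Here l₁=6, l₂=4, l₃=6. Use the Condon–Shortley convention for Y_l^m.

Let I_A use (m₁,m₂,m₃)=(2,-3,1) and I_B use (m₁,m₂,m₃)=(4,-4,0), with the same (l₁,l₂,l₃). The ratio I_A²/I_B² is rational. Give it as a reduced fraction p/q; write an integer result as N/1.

Shared (l₁,l₂,l₃)=(6,4,6): N and (l;000)² cancel in I_A²/I_B².
A: Δ = 4!·8!·4!/17! = 1/15315300; Racah Σ t=0..1: t=0:+1/82944 t=1:−1/103680 = 1/414720; ⇒ 3j(6 4 6; 2 -3 1)² = 49/43758, sgn -1
B: Δ = 4!·8!·4!/17! = 1/15315300; Racah Σ t=0..0: t=0:+1/829440 = 1/829440; ⇒ 3j(6 4 6; 4 -4 0)² = 35/2431, sgn +1
I_A²/I_B² = (49/43758)/(35/2431) = 7/90

7/90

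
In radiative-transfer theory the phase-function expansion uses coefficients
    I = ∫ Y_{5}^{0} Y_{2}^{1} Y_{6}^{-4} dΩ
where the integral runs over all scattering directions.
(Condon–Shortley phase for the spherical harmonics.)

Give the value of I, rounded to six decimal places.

m-sum = 0 + 1 − 4 = -3 ≠ 0 ⇒ I = 0

0.000000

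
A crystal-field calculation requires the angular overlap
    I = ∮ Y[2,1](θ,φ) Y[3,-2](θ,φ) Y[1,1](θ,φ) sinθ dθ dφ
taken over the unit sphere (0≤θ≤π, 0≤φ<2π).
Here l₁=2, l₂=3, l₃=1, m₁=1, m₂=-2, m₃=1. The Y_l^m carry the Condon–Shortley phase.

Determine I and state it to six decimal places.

0.261169

Rules hold: Σm=0, L=6 even, 1≤1≤5.
N = 5·7·3 = 105
Δ = 4!·0!·2!/7! = 1/105
Racah Σ t=2..2: t=2:+1/4 = 1/4
⇒ 3j(2 3 1; 0 0 0)² = 3/35, sgn -1
Racah Σ t=1..1: t=1:−1/12 = -1/12
⇒ 3j(2 3 1; 1 -2 1)² = 2/21, sgn -1
4πI² = N·(3j₀)²·(3jₘ)² = 6/7
I = +1·√(0.857143/4π) = 0.26116903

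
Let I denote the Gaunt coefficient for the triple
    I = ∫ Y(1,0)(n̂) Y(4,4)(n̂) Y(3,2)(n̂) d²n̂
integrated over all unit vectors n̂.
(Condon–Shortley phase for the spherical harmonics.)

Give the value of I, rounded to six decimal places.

0.000000

Σmᵢ = 6 ≠ 0, so the φ-integral vanishes; I = 0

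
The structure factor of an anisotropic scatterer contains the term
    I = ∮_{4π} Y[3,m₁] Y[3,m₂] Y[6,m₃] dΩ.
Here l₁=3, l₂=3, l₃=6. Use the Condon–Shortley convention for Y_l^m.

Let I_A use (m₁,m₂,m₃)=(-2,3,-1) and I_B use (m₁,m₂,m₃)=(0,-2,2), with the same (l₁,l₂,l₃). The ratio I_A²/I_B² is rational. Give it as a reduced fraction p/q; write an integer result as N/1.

Shared (l₁,l₂,l₃)=(3,3,6): N and (l;000)² cancel in I_A²/I_B².
A: Δ = 0!·6!·6!/13! = 1/12012; Racah Σ t=0..0: t=0:+1/86400 = 1/86400; ⇒ 3j(3 3 6; -2 3 -1)² = 1/1716, sgn -1
B: Δ = 0!·6!·6!/13! = 1/12012; Racah Σ t=0..0: t=0:+1/4320 = 1/4320; ⇒ 3j(3 3 6; 0 -2 2)² = 8/429, sgn +1
I_A²/I_B² = (1/1716)/(8/429) = 1/32

1/32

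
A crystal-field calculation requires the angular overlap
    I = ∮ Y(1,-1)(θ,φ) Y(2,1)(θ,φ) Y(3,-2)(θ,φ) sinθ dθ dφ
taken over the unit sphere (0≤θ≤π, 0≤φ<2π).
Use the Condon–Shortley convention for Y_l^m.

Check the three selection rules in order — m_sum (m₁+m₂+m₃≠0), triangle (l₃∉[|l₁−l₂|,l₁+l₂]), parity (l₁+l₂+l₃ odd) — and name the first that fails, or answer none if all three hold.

m_sum

m₁+m₂+m₃ = -1 + 1 − 2 = -2  ✗
triangle: |1−2|=1 ≤ l₃=3 ≤ 1+2=3
parity: l₁+l₂+l₃ = 6 is even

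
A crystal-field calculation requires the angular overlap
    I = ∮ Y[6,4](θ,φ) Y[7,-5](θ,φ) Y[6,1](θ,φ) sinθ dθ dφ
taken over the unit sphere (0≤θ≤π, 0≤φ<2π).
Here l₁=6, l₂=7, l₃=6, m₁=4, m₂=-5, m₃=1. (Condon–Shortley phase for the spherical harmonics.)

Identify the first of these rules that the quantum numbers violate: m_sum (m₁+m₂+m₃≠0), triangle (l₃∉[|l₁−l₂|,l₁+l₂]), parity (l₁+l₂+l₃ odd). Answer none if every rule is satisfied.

azimuthal sum: 4 − 5 + 1 = 0  ✓
1 ≤ 6 ≤ 13 (triangle on l)  ✓
L = 6 + 7 + 6 = 19 (odd)  ✗

parity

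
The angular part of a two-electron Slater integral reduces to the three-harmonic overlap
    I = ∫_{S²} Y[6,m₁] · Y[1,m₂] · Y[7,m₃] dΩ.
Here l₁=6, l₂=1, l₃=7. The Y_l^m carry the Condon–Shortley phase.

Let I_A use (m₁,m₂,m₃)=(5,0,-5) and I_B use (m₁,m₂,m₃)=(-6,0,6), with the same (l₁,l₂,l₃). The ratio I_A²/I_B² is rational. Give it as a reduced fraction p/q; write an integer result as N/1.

24/13

l's match ⇒ only the (l;m) 3-j factors differ between A and B.
A: triangle coeff Δ(6,1,7) = 1/1365; Σ_t [0,0]: t=0:+1/39916800 = 1/39916800; (3j)²=8/455 [(6 1 7; 5 0 -5)], sign=+1
B: triangle coeff Δ(6,1,7) = 1/1365; Σ_t [0,0]: t=0:+1/479001600 = 1/479001600; (3j)²=1/105 [(6 1 7; -6 0 6)], sign=-1
I_A²/I_B² = (8/455)/(1/105) = 24/13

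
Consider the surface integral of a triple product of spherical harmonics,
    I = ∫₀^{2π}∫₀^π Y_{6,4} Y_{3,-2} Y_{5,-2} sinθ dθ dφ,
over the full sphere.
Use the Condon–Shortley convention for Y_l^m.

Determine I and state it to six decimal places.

0.088266

Checks pass: Σm=0; 14 even; l₃=5∈[3,9].
(2·6+1)(2·3+1)(2·5+1) = 1001
Δ: 4! 8! 2! / 15! → 1/675675
sum: t=1:−1/8640 t=2:+1/2304 t=3:−1/8640 = 7/34560
3j²(6 3 5; 0 0 0) = Δ·Π!·Σ² = 7/429  (sign -1)
sum: t=0:+1/34560 t=1:−1/60480 = 1/80640
3j²(6 3 5; 4 -2 -2) = Δ·Π!·Σ² = 6/1001  (sign -1)
combine: 4πI² = 1001·7/429·6/1001 = 14/143
take √, sign +1: I = 0.08826552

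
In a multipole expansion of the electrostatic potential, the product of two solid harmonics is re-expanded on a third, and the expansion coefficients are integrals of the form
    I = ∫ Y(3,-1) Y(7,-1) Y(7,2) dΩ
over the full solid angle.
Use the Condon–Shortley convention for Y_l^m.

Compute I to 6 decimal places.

Σlᵢ=17 odd — θ-integrand is odd under cosθ→−cosθ; I=0

0.000000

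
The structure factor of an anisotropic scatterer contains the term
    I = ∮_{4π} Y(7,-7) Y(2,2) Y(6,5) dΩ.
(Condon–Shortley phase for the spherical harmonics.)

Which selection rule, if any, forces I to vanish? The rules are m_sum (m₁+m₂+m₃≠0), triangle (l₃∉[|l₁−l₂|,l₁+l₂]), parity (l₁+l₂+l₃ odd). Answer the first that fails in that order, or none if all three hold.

parity

azimuthal sum: -7 + 2 + 5 = 0  ✓
5 ≤ 6 ≤ 9 (triangle on l)  ✓
L = 7 + 2 + 6 = 15 (odd)  ✗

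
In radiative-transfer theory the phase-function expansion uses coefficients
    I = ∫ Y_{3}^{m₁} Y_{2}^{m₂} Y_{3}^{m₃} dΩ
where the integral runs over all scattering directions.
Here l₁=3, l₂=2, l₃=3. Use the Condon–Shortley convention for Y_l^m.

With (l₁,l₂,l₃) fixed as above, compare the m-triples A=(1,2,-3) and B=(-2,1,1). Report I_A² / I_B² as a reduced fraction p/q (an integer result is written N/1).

l's match ⇒ only the (l;m) 3-j factors differ between A and B.
A: triangle coeff Δ(3,2,3) = 1/3780; Σ_t [2,2]: t=2:+1/96 = 1/96; (3j)²=1/42 [(3 2 3; 1 2 -3)], sign=+1
B: triangle coeff Δ(3,2,3) = 1/3780; Σ_t [1,2]: t=1:−1/48 t=2:+1/12 = 1/16; (3j)²=1/28 [(3 2 3; -2 1 1)], sign=+1
I_A²/I_B² = (1/42)/(1/28) = 2/3

2/3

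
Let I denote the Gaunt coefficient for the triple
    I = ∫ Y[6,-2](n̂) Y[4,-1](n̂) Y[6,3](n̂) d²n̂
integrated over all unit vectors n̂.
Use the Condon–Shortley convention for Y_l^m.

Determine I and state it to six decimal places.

-0.131554

m-sum 0 ✓  L=16 even ✓  2≤6≤10 ✓
Π(2lᵢ+1) = 13×9×13 = 1521
triangle coeff Δ(6,4,6) = 1/15315300
Σ_t [0,4]: t=0:+1/829440 t=1:−1/25920 t=2:+1/9216 t=3:−1/25920 t=4:+1/829440 = 7/207360
(3j)²=28/2431 [(6 4 6; 0 0 0)], sign=+1
Σ_t [0,3]: t=0:+1/5806080 t=1:−1/120960 t=2:+1/34560 t=3:−1/103680 = 13/1161216
(3j)²=65/5236 [(6 4 6; -2 -1 3)], sign=-1
⇒ 4πI² = 7605/34969
I = (-1)√(7605/34969/(4π)) = -0.13155370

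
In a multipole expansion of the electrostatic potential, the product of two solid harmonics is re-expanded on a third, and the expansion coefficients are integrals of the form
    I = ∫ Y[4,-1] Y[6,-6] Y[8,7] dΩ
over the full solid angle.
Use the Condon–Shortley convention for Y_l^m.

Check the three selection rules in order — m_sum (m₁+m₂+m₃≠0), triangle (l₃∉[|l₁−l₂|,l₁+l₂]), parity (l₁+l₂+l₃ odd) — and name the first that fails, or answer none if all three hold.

none

Σmᵢ = 0  ✓
l₃∈[|l₁−l₂|,l₁+l₂]=[2,10], have l₃=8  ✓
Σlᵢ = 18 ⇒ even  ✓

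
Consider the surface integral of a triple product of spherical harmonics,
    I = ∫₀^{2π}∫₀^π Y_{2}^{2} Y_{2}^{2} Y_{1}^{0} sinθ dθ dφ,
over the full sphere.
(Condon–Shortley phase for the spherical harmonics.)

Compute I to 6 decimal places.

0.000000

m-sum = 2 + 2 + 0 = 4 ≠ 0 ⇒ I = 0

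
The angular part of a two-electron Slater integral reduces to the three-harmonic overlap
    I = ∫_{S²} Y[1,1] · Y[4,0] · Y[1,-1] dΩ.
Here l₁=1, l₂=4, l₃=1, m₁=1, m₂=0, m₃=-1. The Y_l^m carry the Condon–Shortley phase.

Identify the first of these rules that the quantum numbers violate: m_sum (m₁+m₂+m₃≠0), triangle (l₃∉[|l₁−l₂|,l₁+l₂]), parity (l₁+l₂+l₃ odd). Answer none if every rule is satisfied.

triangle

m₁+m₂+m₃ = 1 + 0 − 1 = 0  ✓
triangle: |1−4|=3 ≤ l₃=1 ≤ 1+4=5  ✗
parity: l₁+l₂+l₃ = 6 is even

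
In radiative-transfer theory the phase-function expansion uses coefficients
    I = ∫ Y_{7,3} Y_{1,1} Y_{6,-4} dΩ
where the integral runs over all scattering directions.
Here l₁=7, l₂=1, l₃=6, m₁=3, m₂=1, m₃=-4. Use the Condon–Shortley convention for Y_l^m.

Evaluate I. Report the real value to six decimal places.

-0.085707

Checks pass: Σm=0; 14 even; l₃=6∈[6,8].
(2·7+1)(2·1+1)(2·6+1) = 585
Δ: 2! 12! 0! / 15! → 1/1365
sum: t=1:−1/518400 = -1/518400
3j²(7 1 6; 0 0 0) = Δ·Π!·Σ² = 7/195  (sign -1)
sum: t=2:+1/14515200 = 1/14515200
3j²(7 1 6; 3 1 -4) = Δ·Π!·Σ² = 2/455  (sign +1)
combine: 4πI² = 585·7/195·2/455 = 6/65
take √, sign -1: I = -0.08570655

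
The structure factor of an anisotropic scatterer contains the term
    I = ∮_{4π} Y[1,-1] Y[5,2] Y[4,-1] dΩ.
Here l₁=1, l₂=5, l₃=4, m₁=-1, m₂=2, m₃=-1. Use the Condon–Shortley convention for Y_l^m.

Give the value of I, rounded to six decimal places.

0.225034

m-sum 0 ✓  L=10 even ✓  4≤4≤6 ✓
Π(2lᵢ+1) = 3×11×9 = 297
triangle coeff Δ(1,5,4) = 1/495
Σ_t [1,1]: t=1:−1/576 = -1/576
(3j)²=5/99 [(1 5 4; 0 0 0)], sign=-1
Σ_t [2,2]: t=2:+1/1440 = 1/1440
(3j)²=7/165 [(1 5 4; -1 2 -1)], sign=-1
⇒ 4πI² = 7/11
I = (+1)√(7/11/(4π)) = 0.22503380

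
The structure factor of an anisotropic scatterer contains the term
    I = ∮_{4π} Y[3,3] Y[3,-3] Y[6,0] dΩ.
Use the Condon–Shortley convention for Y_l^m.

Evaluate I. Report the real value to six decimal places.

Checks pass: Σm=0; 12 even; l₃=6∈[0,6].
(2·3+1)(2·3+1)(2·6+1) = 637
Δ: 0! 6! 6! / 13! → 1/12012
sum: t=0:+1/1296 = 1/1296
3j²(3 3 6; 0 0 0) = Δ·Π!·Σ² = 100/3003  (sign +1)
sum: t=0:+1/518400 = 1/518400
3j²(3 3 6; 3 -3 0) = Δ·Π!·Σ² = 1/12012  (sign +1)
combine: 4πI² = 637·100/3003·1/12012 = 25/14157
take √, sign +1: I = 0.01185440

0.011854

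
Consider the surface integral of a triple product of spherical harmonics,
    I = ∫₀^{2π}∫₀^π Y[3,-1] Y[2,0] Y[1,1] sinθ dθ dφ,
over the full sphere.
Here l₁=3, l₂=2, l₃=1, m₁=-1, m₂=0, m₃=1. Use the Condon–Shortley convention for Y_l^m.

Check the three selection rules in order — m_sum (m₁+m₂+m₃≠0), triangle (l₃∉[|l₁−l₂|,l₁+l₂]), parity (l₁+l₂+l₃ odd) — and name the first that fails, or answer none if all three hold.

none

Σmᵢ = 0  ✓
l₃∈[|l₁−l₂|,l₁+l₂]=[1,5], have l₃=1  ✓
Σlᵢ = 6 ⇒ even  ✓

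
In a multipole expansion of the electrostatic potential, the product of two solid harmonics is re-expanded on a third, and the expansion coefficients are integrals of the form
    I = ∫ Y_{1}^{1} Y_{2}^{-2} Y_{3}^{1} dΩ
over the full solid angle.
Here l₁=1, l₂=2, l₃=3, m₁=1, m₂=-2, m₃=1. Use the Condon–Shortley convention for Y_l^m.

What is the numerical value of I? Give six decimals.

Rules hold: Σm=0, L=6 even, 1≤3≤3.
N = 3·5·7 = 105
Δ = 0!·2!·4!/7! = 1/105
Racah Σ t=0..0: t=0:+1/4 = 1/4
⇒ 3j(1 2 3; 0 0 0)² = 3/35, sgn -1
Racah Σ t=0..0: t=0:+1/48 = 1/48
⇒ 3j(1 2 3; 1 -2 1)² = 1/105, sgn +1
4πI² = N·(3j₀)²·(3jₘ)² = 3/35
I = -1·√(0.0857143/4π) = -0.08258890

-0.082589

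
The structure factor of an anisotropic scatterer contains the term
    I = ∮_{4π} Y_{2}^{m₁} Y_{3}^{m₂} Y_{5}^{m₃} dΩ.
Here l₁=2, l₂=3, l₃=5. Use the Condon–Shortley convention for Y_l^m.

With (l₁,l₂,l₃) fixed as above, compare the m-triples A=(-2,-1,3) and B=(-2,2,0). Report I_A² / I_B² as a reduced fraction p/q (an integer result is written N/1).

14/1

Same 2,3,5: normalisation and zero-m 3j drop out of the ratio.
A: Δ: 0! 4! 6! / 11! → 1/2310; sum: t=0:+1/1152 = 1/1152; 3j²(2 3 5; -2 -1 3) = Δ·Π!·Σ² = 1/33  (sign +1)
B: Δ: 0! 4! 6! / 11! → 1/2310; sum: t=0:+1/2880 = 1/2880; 3j²(2 3 5; -2 2 0) = Δ·Π!·Σ² = 1/462  (sign -1)
I_A²/I_B² = (1/33)/(1/462) = 14/1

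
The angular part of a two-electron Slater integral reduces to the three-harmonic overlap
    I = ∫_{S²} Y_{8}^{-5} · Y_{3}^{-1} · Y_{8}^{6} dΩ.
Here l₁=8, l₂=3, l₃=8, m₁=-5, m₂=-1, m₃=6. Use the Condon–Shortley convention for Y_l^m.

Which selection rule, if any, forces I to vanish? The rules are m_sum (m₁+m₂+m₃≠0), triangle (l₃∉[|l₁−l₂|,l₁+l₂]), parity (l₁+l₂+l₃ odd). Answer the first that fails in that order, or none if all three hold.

Σmᵢ = 0  ✓
l₃∈[|l₁−l₂|,l₁+l₂]=[5,11], have l₃=8  ✓
Σlᵢ = 19 ⇒ odd  ✗

parity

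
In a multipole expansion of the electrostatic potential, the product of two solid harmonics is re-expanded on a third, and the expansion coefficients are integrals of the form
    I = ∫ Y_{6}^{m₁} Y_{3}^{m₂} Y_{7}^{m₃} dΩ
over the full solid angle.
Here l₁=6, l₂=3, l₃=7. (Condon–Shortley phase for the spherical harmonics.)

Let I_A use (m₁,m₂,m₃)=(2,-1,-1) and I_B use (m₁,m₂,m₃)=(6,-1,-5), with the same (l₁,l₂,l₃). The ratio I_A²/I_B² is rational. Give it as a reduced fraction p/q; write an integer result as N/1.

Shared (l₁,l₂,l₃)=(6,3,7): N and (l;000)² cancel in I_A²/I_B².
A: Δ = 2!·10!·4!/17! = 1/2042040; Racah Σ t=0..2: t=0:+1/138240 t=1:−1/181440 t=2:+1/3870720 = 23/11612160; ⇒ 3j(6 3 7; 2 -1 -1)² = 529/204204, sgn +1
B: Δ = 2!·10!·4!/17! = 1/2042040; Racah Σ t=0..0: t=0:+1/29030400 = 1/29030400; ⇒ 3j(6 3 7; 6 -1 -5)² = 99/7735, sgn +1
I_A²/I_B² = (529/204204)/(99/7735) = 2645/13068

2645/13068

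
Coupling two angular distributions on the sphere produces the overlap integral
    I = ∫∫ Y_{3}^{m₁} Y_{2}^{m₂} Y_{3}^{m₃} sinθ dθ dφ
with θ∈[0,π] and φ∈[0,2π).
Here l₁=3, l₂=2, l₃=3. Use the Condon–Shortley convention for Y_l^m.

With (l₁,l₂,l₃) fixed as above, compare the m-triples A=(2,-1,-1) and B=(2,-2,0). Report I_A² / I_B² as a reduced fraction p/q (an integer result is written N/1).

Same 3,2,3: normalisation and zero-m 3j drop out of the ratio.
A: Δ: 2! 4! 2! / 9! → 1/3780; sum: t=0:+1/12 t=1:−1/48 = 1/16; 3j²(3 2 3; 2 -1 -1) = Δ·Π!·Σ² = 1/28  (sign +1)
B: Δ: 2! 4! 2! / 9! → 1/3780; sum: t=0:+1/24 = 1/24; 3j²(3 2 3; 2 -2 0) = Δ·Π!·Σ² = 1/21  (sign -1)
I_A²/I_B² = (1/28)/(1/21) = 3/4

3/4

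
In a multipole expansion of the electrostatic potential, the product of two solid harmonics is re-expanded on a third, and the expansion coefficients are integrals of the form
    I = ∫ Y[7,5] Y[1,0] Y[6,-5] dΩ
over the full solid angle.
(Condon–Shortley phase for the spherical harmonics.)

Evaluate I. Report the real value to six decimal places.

-0.171413

Rules hold: Σm=0, L=14 even, 6≤6≤8.
N = 15·3·13 = 585
Δ = 2!·12!·0!/15! = 1/1365
Racah Σ t=1..1: t=1:−1/518400 = -1/518400
⇒ 3j(7 1 6; 0 0 0)² = 7/195, sgn -1
Racah Σ t=1..1: t=1:−1/39916800 = -1/39916800
⇒ 3j(7 1 6; 5 0 -5)² = 8/455, sgn +1
4πI² = N·(3j₀)²·(3jₘ)² = 24/65
I = -1·√(0.369231/4π) = -0.17141310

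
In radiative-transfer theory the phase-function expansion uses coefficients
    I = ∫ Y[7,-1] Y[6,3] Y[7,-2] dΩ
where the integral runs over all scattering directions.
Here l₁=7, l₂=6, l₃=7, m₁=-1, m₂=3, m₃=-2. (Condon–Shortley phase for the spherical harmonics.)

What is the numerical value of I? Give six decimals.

Rules hold: Σm=0, L=20 even, 1≤7≤13.
N = 15·13·15 = 2925
Δ = 6!·8!·6!/21! = 1/2444321880
Racah Σ t=0..6: t=0:+1/2612736000 t=1:−1/20736000 t=2:+1/1658880 t=3:−1/746496 t=4:+1/1658880 t=5:−1/20736000 t=6:+1/2612736000 = -1/4354560
⇒ 3j(7 6 7; 0 0 0)² = 1000/138567, sgn +1
Racah Σ t=3..6: t=3:−1/18662400 t=4:+1/3317760 t=5:−1/4147200 t=6:+1/37324800 = 1/29859840
⇒ 3j(7 6 7; -1 3 -2)² = 175/138567, sgn -1
4πI² = N·(3j₀)²·(3jₘ)² = 4375000/164109517
I = -1·√(0.026659/4π) = -0.04605929

-0.046059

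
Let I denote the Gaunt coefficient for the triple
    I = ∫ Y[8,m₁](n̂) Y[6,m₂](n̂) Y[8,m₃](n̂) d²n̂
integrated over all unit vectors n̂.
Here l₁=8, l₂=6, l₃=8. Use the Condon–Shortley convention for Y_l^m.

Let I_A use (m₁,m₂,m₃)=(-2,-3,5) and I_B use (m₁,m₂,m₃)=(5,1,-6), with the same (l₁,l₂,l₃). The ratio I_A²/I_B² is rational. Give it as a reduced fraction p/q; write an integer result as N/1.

42/143

l's match ⇒ only the (l;m) 3-j factors differ between A and B.
A: triangle coeff Δ(8,6,8) = 1/13742520792; Σ_t [0,3]: t=0:+1/94058496000 t=1:−1/2090188800 t=2:+1/464486400 t=3:−1/783820800 = 11/26873856000; (3j)²=77/29716 [(8 6 8; -2 -3 5)], sign=-1
B: triangle coeff Δ(8,6,8) = 1/13742520792; Σ_t [1,3]: t=1:−1/6967296000 t=2:+1/2090188800 t=3:−1/6270566400 = 11/62705664000; (3j)²=1573/178296 [(8 6 8; 5 1 -6)], sign=+1
I_A²/I_B² = (77/29716)/(1573/178296) = 42/143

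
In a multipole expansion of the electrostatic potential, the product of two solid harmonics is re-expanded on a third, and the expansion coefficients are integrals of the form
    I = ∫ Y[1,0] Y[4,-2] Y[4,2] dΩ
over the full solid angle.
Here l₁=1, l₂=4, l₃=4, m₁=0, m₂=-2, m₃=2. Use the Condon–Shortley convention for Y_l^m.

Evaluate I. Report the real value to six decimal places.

0.000000

L=9 odd ⇒ parity kills the (l;000) factor ⇒ I = 0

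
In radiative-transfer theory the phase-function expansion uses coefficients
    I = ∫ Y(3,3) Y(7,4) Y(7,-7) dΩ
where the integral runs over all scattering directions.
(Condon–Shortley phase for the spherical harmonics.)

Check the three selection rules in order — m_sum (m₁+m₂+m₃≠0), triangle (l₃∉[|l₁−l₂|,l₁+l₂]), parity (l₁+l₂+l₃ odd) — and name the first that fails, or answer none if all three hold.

parity

azimuthal sum: 3 + 4 − 7 = 0  ✓
4 ≤ 7 ≤ 10 (triangle on l)  ✓
L = 3 + 7 + 7 = 17 (odd)  ✗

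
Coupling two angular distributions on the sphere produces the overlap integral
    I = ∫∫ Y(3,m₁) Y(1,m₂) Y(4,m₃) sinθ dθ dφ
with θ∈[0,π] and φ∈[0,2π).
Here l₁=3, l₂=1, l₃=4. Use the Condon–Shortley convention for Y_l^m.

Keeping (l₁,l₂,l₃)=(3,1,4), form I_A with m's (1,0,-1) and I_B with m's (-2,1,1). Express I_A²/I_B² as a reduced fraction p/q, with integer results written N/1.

5/1

Shared (l₁,l₂,l₃)=(3,1,4): N and (l;000)² cancel in I_A²/I_B².
A: Δ = 0!·6!·2!/9! = 1/252; Racah Σ t=0..0: t=0:+1/48 = 1/48; ⇒ 3j(3 1 4; 1 0 -1)² = 5/84, sgn -1
B: Δ = 0!·6!·2!/9! = 1/252; Racah Σ t=0..0: t=0:+1/240 = 1/240; ⇒ 3j(3 1 4; -2 1 1)² = 1/84, sgn -1
I_A²/I_B² = (5/84)/(1/84) = 5/1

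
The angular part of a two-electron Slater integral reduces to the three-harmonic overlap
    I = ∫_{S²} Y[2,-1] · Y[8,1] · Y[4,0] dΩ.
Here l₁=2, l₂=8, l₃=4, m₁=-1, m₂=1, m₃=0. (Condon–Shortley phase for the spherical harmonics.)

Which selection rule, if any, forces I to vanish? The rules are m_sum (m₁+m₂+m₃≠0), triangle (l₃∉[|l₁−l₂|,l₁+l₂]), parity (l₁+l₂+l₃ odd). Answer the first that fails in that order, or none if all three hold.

triangle

m₁+m₂+m₃ = -1 + 1 + 0 = 0  ✓
triangle: |2−8|=6 ≤ l₃=4 ≤ 2+8=10  ✗
parity: l₁+l₂+l₃ = 14 is even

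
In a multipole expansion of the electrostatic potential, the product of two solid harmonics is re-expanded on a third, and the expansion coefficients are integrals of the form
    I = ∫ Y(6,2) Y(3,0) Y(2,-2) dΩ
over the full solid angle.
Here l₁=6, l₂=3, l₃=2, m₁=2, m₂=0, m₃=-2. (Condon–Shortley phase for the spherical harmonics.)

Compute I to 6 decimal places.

0.000000

|6−3|≤2≤6+3 violated ⇒ I = 0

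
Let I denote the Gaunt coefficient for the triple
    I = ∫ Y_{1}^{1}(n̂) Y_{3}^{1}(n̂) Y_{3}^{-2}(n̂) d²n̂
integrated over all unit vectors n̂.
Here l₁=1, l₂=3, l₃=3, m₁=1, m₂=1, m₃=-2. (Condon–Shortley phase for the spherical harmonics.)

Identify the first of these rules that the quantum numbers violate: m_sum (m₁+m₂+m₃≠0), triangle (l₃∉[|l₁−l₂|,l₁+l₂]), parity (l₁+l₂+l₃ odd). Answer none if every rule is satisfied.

parity

azimuthal sum: 1 + 1 − 2 = 0  ✓
2 ≤ 3 ≤ 4 (triangle on l)  ✓
L = 1 + 3 + 3 = 7 (odd)  ✗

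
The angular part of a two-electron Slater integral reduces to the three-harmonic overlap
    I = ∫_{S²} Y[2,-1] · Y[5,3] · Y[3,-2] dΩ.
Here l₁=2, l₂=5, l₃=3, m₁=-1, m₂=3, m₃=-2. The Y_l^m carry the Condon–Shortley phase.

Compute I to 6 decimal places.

Checks pass: Σm=0; 10 even; l₃=3∈[3,7].
(2·2+1)(2·5+1)(2·3+1) = 385
Δ: 4! 0! 6! / 11! → 1/2310
sum: t=2:+1/144 = 1/144
3j²(2 5 3; 0 0 0) = Δ·Π!·Σ² = 10/231  (sign -1)
sum: t=3:−1/720 = -1/720
3j²(2 5 3; -1 3 -2) = Δ·Π!·Σ² = 8/165  (sign +1)
combine: 4πI² = 385·10/231·8/165 = 80/99
take √, sign -1: I = -0.25358436

-0.253584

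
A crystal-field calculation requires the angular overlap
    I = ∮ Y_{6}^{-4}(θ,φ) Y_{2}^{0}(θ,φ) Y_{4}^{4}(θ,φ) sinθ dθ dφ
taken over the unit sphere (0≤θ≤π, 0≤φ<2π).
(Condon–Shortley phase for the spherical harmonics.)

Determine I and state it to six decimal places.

0.106690

m-sum 0 ✓  L=12 even ✓  4≤4≤8 ✓
Π(2lᵢ+1) = 13×5×9 = 585
triangle coeff Δ(6,2,4) = 1/6435
Σ_t [2,2]: t=2:+1/2304 = 1/2304
(3j)²=5/143 [(6 2 4; 0 0 0)], sign=+1
Σ_t [2,2]: t=2:+1/161280 = 1/161280
(3j)²=1/143 [(6 2 4; -4 0 4)], sign=+1
⇒ 4πI² = 225/1573
I = (+1)√(225/1573/(4π)) = 0.10668957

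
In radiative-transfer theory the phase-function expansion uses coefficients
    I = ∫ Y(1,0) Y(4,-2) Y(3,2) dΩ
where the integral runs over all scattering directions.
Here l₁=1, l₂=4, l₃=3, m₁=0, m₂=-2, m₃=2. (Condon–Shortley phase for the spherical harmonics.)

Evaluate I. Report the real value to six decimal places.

0.213244

Rules hold: Σm=0, L=8 even, 3≤3≤5.
N = 3·9·7 = 189
Δ = 2!·0!·6!/9! = 1/252
Racah Σ t=1..1: t=1:−1/36 = -1/36
⇒ 3j(1 4 3; 0 0 0)² = 4/63, sgn +1
Racah Σ t=1..1: t=1:−1/120 = -1/120
⇒ 3j(1 4 3; 0 -2 2)² = 1/21, sgn +1
4πI² = N·(3j₀)²·(3jₘ)² = 4/7
I = +1·√(0.571429/4π) = 0.21324362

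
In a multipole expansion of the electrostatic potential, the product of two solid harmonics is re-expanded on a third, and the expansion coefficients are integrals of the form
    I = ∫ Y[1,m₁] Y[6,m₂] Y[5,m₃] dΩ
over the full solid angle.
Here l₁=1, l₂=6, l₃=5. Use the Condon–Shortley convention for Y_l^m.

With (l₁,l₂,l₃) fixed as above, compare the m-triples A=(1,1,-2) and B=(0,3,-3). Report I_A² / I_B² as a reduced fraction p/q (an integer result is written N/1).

l's match ⇒ only the (l;m) 3-j factors differ between A and B.
A: triangle coeff Δ(1,6,5) = 1/858; Σ_t [0,0]: t=0:+1/60480 = 1/60480; (3j)²=5/429 [(1 6 5; 1 1 -2)], sign=-1
B: triangle coeff Δ(1,6,5) = 1/858; Σ_t [1,1]: t=1:−1/80640 = -1/80640; (3j)²=9/286 [(1 6 5; 0 3 -3)], sign=-1
I_A²/I_B² = (5/429)/(9/286) = 10/27

10/27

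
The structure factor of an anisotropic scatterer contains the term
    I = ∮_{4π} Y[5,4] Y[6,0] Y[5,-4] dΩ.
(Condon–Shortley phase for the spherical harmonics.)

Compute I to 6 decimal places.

Rules hold: Σm=0, L=16 even, 1≤5≤11.
N = 11·13·11 = 1573
Δ = 6!·4!·6!/17! = 1/28588560
Racah Σ t=1..5: t=1:−1/345600 t=2:+1/13824 t=3:−1/5184 t=4:+1/13824 t=5:−1/345600 = -7/129600
⇒ 3j(5 6 5; 0 0 0)² = 80/7293, sgn +1
Racah Σ t=0..1: t=0:+1/3110400 t=1:−1/345600 = -1/388800
⇒ 3j(5 6 5; 4 0 -4)² = 192/12155, sgn +1
4πI² = N·(3j₀)²·(3jₘ)² = 1024/3757
I = +1·√(0.272558/4π) = 0.14727345

0.147273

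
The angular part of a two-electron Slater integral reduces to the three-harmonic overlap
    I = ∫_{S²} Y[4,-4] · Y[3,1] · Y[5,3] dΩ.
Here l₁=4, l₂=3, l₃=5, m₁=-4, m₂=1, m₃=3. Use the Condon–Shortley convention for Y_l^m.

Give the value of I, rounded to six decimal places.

0.169606

Checks pass: Σm=0; 12 even; l₃=5∈[1,7].
(2·4+1)(2·3+1)(2·5+1) = 693
Δ: 2! 6! 4! / 13! → 1/180180
sum: t=0:+1/576 t=1:−1/144 t=2:+1/576 = -1/288
3j²(4 3 5; 0 0 0) = Δ·Π!·Σ² = 20/1001  (sign +1)
sum: t=2:+1/5760 = 1/5760
3j²(4 3 5; -4 1 3) = Δ·Π!·Σ² = 56/2145  (sign +1)
combine: 4πI² = 693·20/1001·56/2145 = 672/1859
take √, sign +1: I = 0.16960553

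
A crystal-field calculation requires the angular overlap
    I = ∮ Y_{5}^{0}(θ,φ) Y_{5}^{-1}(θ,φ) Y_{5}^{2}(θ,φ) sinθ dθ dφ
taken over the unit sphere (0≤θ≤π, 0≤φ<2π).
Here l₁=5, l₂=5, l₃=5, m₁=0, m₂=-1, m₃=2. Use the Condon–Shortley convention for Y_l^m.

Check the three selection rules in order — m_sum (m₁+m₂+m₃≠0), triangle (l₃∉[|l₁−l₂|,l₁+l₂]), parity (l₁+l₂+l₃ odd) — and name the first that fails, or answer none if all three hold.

m_sum

m₁+m₂+m₃ = 0 − 1 + 2 = 1  ✗
triangle: |5−5|=0 ≤ l₃=5 ≤ 5+5=10
parity: l₁+l₂+l₃ = 15 is odd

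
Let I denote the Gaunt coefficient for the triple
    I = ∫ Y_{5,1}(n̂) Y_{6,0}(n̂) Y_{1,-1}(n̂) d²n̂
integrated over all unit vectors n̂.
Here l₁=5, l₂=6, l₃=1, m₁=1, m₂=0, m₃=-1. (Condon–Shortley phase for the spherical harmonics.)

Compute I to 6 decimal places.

m-sum 0 ✓  L=12 even ✓  1≤1≤11 ✓
Π(2lᵢ+1) = 11×13×3 = 429
triangle coeff Δ(5,6,1) = 1/858
Σ_t [5,5]: t=5:−1/14400 = -1/14400
(3j)²=6/143 [(5 6 1; 0 0 0)], sign=+1
Σ_t [4,4]: t=4:+1/34560 = 1/34560
(3j)²=5/286 [(5 6 1; 1 0 -1)], sign=+1
⇒ 4πI² = 45/143
I = (+1)√(45/143/(4π)) = 0.15824621

0.158246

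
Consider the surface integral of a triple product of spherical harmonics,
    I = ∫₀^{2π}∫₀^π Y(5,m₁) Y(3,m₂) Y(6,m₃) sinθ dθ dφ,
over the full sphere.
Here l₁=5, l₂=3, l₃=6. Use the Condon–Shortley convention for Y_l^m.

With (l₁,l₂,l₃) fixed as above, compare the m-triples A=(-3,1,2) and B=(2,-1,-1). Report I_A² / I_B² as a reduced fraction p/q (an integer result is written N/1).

49/15

l's match ⇒ only the (l;m) 3-j factors differ between A and B.
A: triangle coeff Δ(5,3,6) = 1/675675; Σ_t [0,2]: t=0:+1/1935360 t=1:−1/30240 t=2:+1/11520 = 1/18432; (3j)²=7/429 [(5 3 6; -3 1 2)], sign=+1
B: triangle coeff Δ(5,3,6) = 1/675675; Σ_t [0,2]: t=0:+1/5760 t=1:−1/8640 t=2:+1/241920 = 1/16128; (3j)²=5/1001 [(5 3 6; 2 -1 -1)], sign=-1
I_A²/I_B² = (7/429)/(5/1001) = 49/15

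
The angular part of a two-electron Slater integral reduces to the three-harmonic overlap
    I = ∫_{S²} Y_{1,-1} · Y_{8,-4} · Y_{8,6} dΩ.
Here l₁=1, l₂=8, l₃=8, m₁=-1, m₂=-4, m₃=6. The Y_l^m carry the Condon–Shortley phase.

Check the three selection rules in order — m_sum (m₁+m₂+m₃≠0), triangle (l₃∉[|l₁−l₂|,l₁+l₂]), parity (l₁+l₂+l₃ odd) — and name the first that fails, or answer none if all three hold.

m_sum

Σmᵢ = 1  ✗
l₃∈[|l₁−l₂|,l₁+l₂]=[7,9], have l₃=8
Σlᵢ = 17 ⇒ odd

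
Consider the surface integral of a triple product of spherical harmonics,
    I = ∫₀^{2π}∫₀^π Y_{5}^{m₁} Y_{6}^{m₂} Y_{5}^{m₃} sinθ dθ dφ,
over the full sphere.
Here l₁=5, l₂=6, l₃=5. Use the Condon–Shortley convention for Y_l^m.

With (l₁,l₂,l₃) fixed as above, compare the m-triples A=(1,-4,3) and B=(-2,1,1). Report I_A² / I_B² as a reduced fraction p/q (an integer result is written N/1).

169/512

Same 5,6,5: normalisation and zero-m 3j drop out of the ratio.
A: Δ: 6! 4! 6! / 17! → 1/28588560; sum: t=0:+1/829440 t=1:−1/86400 t=2:+1/138240 = -13/4147200; 3j²(5 6 5; 1 -4 3) = Δ·Π!·Σ² = 13/3740  (sign -1)
B: Δ: 6! 4! 6! / 17! → 1/28588560; sum: t=3:−1/41472 t=4:+1/10368 t=5:−1/23040 t=6:+1/518400 = 1/32400; 3j²(5 6 5; -2 1 1) = Δ·Π!·Σ² = 128/12155  (sign +1)
I_A²/I_B² = (13/3740)/(128/12155) = 169/512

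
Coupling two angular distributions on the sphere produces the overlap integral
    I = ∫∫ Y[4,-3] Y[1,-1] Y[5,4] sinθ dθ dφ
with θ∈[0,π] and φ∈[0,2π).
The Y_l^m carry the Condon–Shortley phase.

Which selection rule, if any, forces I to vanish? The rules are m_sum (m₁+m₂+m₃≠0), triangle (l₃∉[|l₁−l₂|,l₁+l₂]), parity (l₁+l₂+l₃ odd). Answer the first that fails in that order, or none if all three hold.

none

azimuthal sum: -3 − 1 + 4 = 0  ✓
3 ≤ 5 ≤ 5 (triangle on l)  ✓
L = 4 + 1 + 5 = 10 (even)  ✓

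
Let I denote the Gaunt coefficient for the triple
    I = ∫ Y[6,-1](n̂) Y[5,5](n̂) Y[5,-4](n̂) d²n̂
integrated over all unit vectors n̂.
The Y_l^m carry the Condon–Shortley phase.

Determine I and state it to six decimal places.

-0.094319

Rules hold: Σm=0, L=16 even, 1≤5≤11.
N = 13·11·11 = 1573
Δ = 6!·6!·4!/17! = 1/28588560
Racah Σ t=1..5: t=1:−1/345600 t=2:+1/13824 t=3:−1/5184 t=4:+1/13824 t=5:−1/345600 = -7/129600
⇒ 3j(6 5 5; 0 0 0)² = 80/7293, sgn +1
Racah Σ t=6..6: t=6:+1/2073600 = 1/2073600
⇒ 3j(6 5 5; -1 5 -4)² = 63/9724, sgn -1
4πI² = N·(3j₀)²·(3jₘ)² = 420/3757
I = -1·√(0.111791/4π) = -0.09431898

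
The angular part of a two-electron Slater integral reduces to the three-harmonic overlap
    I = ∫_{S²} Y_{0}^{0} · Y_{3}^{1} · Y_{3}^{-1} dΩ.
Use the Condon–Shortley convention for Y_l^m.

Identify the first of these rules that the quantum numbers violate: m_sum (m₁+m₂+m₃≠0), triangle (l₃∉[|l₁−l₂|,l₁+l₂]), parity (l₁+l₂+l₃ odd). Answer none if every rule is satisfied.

m₁+m₂+m₃ = 0 + 1 − 1 = 0  ✓
triangle: |0−3|=3 ≤ l₃=3 ≤ 0+3=3  ✓
parity: l₁+l₂+l₃ = 6 is even  ✓

none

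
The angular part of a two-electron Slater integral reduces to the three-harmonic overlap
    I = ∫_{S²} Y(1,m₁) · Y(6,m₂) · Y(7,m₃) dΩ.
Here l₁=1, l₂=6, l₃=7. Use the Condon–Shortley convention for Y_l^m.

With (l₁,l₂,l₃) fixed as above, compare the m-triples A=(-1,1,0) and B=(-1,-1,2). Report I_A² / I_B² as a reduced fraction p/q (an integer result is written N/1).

7/12

Same 1,6,7: normalisation and zero-m 3j drop out of the ratio.
A: Δ: 0! 2! 12! / 15! → 1/1365; sum: t=0:+1/1209600 = 1/1209600; 3j²(1 6 7; -1 1 0) = Δ·Π!·Σ² = 1/65  (sign -1)
B: Δ: 0! 2! 12! / 15! → 1/1365; sum: t=0:+1/1209600 = 1/1209600; 3j²(1 6 7; -1 -1 2) = Δ·Π!·Σ² = 12/455  (sign -1)
I_A²/I_B² = (1/65)/(12/455) = 7/12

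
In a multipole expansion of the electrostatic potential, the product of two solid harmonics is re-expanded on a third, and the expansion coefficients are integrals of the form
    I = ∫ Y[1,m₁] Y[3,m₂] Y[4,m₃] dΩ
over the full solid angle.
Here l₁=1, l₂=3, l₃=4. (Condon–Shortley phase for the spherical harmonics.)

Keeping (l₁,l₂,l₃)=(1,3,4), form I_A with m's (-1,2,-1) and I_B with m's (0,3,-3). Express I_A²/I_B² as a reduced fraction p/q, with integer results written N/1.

l's match ⇒ only the (l;m) 3-j factors differ between A and B.
A: triangle coeff Δ(1,3,4) = 1/252; Σ_t [0,0]: t=0:+1/240 = 1/240; (3j)²=1/84 [(1 3 4; -1 2 -1)], sign=-1
B: triangle coeff Δ(1,3,4) = 1/252; Σ_t [0,0]: t=0:+1/720 = 1/720; (3j)²=1/36 [(1 3 4; 0 3 -3)], sign=-1
I_A²/I_B² = (1/84)/(1/36) = 3/7

3/7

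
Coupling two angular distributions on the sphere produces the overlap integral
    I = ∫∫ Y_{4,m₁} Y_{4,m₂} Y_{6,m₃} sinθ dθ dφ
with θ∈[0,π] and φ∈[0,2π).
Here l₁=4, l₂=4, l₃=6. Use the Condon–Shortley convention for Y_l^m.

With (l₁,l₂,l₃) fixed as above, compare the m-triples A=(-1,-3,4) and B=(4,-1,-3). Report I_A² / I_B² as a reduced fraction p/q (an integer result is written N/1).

Shared (l₁,l₂,l₃)=(4,4,6): N and (l;000)² cancel in I_A²/I_B².
A: Δ = 2!·6!·6!/15! = 1/1261260; Racah Σ t=0..1: t=0:+1/28800 t=1:−1/34560 = 1/172800; ⇒ 3j(4 4 6; -1 -3 4)² = 1/1430, sgn +1
B: Δ = 2!·6!·6!/15! = 1/1261260; Racah Σ t=0..0: t=0:+1/51840 = 1/51840; ⇒ 3j(4 4 6; 4 -1 -3)² = 8/429, sgn -1
I_A²/I_B² = (1/1430)/(8/429) = 3/80

3/80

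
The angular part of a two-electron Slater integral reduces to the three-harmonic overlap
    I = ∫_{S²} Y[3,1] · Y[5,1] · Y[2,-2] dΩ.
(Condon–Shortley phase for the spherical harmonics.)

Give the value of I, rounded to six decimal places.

Rules hold: Σm=0, L=10 even, 2≤2≤8.
N = 7·11·5 = 385
Δ = 6!·0!·4!/11! = 1/2310
Racah Σ t=3..3: t=3:−1/144 = -1/144
⇒ 3j(3 5 2; 0 0 0)² = 10/231, sgn -1
Racah Σ t=2..2: t=2:+1/1152 = 1/1152
⇒ 3j(3 5 2; 1 1 -2)² = 1/154, sgn +1
4πI² = N·(3j₀)²·(3jₘ)² = 25/231
I = -1·√(0.108225/4π) = -0.09280237

-0.092802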